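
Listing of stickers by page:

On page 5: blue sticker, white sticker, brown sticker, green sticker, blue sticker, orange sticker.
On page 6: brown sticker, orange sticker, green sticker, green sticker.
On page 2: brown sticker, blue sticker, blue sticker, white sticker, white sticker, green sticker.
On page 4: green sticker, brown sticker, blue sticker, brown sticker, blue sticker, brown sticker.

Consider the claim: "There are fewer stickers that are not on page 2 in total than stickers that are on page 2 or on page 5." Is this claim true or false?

There are 16 stickers that are not on page 2.
There are 12 stickers on page 2 or on page 5.
The claim requires 16 < 12, which does not hold.

False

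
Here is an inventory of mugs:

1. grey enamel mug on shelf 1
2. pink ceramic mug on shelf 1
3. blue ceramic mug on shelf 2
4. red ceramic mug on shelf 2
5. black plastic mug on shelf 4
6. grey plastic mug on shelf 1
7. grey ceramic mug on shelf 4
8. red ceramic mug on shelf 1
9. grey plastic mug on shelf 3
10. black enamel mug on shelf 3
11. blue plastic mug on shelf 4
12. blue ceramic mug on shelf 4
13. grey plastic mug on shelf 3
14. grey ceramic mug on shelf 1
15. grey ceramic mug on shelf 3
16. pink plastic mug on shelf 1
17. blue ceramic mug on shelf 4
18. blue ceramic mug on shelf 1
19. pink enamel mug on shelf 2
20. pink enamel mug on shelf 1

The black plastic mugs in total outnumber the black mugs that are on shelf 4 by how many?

black plastic mugs: 1.
black mugs on shelf 4: 1.
1 − 1 = 0.

0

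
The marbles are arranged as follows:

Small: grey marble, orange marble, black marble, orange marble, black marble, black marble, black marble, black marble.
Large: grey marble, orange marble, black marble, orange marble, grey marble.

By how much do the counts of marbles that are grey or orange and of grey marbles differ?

4

marbles that are grey or orange: 7. grey marbles: 3.
|7 − 3| = 7 − 3 = 4.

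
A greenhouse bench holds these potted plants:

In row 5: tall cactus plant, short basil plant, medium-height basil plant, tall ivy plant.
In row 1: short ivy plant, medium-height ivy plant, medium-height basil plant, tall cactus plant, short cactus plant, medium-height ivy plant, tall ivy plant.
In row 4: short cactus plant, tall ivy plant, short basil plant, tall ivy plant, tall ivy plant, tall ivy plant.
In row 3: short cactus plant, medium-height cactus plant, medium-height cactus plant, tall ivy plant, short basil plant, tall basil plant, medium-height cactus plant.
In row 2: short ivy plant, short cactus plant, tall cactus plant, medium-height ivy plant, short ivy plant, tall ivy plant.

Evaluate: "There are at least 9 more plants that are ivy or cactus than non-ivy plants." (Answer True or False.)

False

plants that are ivy or cactus: 24.
non-ivy plants: 16.
The claim requires 24 − 16 = 8 ≥ 9, which does not hold.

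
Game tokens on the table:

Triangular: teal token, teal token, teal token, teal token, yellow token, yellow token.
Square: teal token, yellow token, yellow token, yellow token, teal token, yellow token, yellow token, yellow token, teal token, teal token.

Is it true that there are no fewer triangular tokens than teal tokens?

triangular tokens: 6.
teal tokens: 8.
The claim requires 6 ≥ 8, which does not hold.

False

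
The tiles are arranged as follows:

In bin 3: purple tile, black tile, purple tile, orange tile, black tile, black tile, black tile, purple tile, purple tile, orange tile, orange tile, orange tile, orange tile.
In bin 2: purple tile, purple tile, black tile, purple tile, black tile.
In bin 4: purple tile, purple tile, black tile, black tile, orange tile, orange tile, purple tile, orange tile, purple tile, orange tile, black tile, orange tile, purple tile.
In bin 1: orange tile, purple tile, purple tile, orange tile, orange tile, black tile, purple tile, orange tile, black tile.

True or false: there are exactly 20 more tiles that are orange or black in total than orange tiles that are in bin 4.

True

There are 25 tiles that are orange or black.
There are 5 orange tiles in bin 4.
The claim requires 25 − 5 (= 20) to equal 20, which holds.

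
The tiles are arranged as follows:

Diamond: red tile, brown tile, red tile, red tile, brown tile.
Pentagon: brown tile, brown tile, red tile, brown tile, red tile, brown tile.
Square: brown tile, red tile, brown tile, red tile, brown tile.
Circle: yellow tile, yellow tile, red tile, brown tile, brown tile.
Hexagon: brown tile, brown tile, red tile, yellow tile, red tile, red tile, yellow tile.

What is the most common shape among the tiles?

hexagon

Counts by shape: hexagon 7, pentagon 6, circle 5, diamond 5, square 5.
The maximum is 7, held uniquely by hexagon.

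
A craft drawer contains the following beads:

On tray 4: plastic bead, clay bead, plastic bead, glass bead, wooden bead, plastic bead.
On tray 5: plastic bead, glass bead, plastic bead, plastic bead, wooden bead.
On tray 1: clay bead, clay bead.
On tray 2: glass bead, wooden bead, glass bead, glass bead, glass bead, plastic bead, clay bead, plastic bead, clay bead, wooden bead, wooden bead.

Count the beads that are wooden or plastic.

13

plastic: 8; wooden: 5; together 8 + 5 = 13.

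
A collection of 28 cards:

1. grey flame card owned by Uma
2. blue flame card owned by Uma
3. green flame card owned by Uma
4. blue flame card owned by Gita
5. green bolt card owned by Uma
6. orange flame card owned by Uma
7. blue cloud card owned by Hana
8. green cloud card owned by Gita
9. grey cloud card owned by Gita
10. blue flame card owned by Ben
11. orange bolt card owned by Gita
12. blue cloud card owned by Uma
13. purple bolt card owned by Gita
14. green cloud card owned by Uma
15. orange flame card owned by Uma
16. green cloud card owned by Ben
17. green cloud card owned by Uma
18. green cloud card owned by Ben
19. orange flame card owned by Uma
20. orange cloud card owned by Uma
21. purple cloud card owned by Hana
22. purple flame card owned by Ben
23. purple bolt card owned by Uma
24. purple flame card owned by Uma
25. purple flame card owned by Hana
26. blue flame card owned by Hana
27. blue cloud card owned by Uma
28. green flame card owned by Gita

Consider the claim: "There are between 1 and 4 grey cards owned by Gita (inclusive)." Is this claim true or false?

Count of grey cards owned by Gita: 1.
The claim requires 1 ≤ 1 ≤ 4, which holds.

True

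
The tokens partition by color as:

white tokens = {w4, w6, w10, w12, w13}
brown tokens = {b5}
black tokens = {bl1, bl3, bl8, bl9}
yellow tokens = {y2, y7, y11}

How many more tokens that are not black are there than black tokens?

tokens that are not black: 9.
black tokens: 4.
9 − 4 = 5.

5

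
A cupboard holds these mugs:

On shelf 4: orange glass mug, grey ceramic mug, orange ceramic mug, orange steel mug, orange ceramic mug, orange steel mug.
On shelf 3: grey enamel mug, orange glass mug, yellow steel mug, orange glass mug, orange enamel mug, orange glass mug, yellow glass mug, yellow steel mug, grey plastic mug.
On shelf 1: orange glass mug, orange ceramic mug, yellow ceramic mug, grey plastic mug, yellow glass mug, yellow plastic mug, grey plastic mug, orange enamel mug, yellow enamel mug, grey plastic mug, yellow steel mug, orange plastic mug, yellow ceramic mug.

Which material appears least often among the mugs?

enamel

Counts by material: glass 7, plastic 6, ceramic 6, steel 5, enamel 4.
The minimum is 4, held uniquely by enamel.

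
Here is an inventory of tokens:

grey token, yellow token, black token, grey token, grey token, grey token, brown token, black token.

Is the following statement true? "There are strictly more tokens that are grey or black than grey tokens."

True

There are 6 tokens that are grey or black.
There are 4 grey tokens.
The claim requires 6 > 4, which holds.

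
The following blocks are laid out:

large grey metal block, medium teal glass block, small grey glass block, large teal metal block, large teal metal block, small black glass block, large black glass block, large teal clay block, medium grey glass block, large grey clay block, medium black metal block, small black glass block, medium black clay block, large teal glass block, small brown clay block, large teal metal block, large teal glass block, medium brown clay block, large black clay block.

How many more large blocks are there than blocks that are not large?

large blocks: 10.
blocks that are not large: 9.
10 − 9 = 1.

1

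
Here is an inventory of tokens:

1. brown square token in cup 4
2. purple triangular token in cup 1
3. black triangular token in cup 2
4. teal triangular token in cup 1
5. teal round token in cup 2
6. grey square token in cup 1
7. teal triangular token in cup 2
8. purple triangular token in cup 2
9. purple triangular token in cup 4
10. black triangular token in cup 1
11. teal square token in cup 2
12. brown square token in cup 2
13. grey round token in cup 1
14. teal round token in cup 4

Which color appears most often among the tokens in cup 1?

Counts by color (restricted to tokens in cup 1): grey 2, black 1, purple 1, teal 1.
The maximum is 2, held uniquely by grey.

grey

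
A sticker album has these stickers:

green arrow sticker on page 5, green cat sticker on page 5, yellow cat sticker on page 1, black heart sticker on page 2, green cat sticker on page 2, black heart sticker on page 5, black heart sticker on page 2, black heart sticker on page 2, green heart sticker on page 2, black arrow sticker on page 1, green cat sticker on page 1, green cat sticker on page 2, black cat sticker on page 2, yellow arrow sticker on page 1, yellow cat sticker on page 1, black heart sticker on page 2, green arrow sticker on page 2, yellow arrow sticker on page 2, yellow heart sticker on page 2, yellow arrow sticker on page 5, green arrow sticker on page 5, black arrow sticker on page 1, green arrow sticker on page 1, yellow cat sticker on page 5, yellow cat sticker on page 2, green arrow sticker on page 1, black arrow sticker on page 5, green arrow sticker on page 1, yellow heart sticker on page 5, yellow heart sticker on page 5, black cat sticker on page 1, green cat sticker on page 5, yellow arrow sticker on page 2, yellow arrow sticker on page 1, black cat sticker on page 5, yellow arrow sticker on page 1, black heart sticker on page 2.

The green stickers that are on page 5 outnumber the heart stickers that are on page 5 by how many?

1

green stickers on page 5: 4.
heart stickers on page 5: 3.
4 − 3 = 1.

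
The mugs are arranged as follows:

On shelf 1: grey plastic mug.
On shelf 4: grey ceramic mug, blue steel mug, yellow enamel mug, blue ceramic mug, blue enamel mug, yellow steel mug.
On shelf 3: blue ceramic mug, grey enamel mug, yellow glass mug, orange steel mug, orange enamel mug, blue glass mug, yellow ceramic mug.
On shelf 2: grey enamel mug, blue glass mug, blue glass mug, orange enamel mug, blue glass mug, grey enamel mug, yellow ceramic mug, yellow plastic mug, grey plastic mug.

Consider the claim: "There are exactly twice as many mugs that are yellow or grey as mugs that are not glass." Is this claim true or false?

False

There are 12 mugs that are yellow or grey.
There are 18 mugs that are not glass.
The claim requires 12 = 2 × 18 = 36, which does not hold.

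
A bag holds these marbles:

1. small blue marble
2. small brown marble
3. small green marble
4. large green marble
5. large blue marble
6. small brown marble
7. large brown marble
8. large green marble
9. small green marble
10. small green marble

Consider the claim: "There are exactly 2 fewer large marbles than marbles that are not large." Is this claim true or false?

large marbles: 4.
marbles that are not large: 6.
The claim requires 6 − 4 (= 2) to equal 2, which holds.

True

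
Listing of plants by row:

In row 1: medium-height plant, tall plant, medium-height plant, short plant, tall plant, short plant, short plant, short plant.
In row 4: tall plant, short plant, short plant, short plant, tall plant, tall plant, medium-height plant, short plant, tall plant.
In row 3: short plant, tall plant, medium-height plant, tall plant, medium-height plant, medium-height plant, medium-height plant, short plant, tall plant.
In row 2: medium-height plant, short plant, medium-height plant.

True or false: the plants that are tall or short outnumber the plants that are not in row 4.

False

plants that are tall or short: 20.
plants that are not in row 4: 20.
The claim requires 20 > 20, which does not hold.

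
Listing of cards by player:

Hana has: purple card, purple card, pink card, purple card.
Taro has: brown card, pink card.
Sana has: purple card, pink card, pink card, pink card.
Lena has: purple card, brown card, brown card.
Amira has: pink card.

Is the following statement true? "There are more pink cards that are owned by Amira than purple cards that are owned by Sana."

False

pink cards owned by Amira: 1.
purple cards owned by Sana: 1.
The claim requires 1 > 1, which does not hold.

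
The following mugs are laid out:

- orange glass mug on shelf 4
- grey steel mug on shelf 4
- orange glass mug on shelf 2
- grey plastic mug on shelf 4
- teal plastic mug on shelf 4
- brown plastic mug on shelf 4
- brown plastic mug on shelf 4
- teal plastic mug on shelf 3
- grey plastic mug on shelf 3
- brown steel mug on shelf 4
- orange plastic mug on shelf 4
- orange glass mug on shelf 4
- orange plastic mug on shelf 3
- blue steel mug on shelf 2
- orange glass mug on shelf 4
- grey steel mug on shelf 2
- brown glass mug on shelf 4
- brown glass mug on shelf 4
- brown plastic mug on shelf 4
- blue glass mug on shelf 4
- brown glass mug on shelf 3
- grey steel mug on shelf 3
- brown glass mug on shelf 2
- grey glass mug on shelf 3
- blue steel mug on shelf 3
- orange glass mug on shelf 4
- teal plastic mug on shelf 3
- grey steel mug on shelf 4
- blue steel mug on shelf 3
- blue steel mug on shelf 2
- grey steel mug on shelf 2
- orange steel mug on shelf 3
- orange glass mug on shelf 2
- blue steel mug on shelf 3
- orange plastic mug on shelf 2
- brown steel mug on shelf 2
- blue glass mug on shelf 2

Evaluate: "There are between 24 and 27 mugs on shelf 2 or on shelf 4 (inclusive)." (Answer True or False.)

True

mugs on shelf 2 or on shelf 4: 26.
The claim requires 24 ≤ 26 ≤ 27, which holds.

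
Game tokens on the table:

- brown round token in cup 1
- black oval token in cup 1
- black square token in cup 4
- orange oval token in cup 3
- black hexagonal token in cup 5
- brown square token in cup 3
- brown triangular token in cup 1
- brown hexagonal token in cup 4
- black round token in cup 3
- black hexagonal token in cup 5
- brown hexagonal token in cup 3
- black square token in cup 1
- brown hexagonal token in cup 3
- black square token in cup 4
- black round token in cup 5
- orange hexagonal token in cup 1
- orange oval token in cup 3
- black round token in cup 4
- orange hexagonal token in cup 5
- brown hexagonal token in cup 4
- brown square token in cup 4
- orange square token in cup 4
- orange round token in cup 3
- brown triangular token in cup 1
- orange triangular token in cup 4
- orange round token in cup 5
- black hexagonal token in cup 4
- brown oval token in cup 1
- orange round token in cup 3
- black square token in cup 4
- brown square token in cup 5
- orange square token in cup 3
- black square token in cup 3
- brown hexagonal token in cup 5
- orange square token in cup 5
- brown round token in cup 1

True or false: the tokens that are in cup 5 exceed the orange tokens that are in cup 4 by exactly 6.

|tokens in cup 5| = 8.
|orange tokens in cup 4| = 2.
The claim requires 8 − 2 (= 6) to equal 6, which holds.

True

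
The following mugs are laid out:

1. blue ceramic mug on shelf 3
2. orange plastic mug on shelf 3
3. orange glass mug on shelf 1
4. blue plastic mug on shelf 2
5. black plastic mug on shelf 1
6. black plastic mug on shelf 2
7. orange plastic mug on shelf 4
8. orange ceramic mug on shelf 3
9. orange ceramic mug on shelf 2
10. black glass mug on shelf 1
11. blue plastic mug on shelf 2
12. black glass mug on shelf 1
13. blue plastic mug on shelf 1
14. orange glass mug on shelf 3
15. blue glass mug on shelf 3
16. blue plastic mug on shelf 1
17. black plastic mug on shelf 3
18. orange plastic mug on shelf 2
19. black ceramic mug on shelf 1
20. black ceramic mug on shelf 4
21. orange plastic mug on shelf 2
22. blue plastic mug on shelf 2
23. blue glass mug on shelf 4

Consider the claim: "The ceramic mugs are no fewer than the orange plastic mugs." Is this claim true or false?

True

|ceramic mugs| = 5.
|orange plastic mugs| = 4.
The claim requires 5 ≥ 4, which holds.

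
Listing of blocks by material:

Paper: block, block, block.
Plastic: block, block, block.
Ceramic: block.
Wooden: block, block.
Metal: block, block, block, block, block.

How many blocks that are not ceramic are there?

13

Total blocks: 14; with the excluded value: 1; remaining 14 − 1 = 13.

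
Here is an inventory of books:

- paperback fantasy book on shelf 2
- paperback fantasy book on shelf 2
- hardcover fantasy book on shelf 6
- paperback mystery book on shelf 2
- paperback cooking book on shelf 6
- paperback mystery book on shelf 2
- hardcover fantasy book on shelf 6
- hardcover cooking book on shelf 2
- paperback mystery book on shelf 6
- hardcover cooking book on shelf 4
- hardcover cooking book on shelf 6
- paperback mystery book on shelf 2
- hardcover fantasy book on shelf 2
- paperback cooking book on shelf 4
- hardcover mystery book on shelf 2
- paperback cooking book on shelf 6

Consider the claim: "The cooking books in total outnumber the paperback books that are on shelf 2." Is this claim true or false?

True

There are 6 cooking books.
There are 5 paperback books on shelf 2.
The claim requires 6 > 5, which holds.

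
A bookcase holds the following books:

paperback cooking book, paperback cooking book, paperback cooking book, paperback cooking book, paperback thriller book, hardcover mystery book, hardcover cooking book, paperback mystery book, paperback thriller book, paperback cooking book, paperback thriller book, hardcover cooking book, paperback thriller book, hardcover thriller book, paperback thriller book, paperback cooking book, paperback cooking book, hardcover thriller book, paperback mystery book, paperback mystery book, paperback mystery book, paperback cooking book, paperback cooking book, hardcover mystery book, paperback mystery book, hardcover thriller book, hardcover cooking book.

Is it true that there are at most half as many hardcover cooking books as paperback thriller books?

There are 3 hardcover cooking books.
There are 5 paperback thriller books.
The claim requires 2 × 3 = 6 ≤ 5, which does not hold.

False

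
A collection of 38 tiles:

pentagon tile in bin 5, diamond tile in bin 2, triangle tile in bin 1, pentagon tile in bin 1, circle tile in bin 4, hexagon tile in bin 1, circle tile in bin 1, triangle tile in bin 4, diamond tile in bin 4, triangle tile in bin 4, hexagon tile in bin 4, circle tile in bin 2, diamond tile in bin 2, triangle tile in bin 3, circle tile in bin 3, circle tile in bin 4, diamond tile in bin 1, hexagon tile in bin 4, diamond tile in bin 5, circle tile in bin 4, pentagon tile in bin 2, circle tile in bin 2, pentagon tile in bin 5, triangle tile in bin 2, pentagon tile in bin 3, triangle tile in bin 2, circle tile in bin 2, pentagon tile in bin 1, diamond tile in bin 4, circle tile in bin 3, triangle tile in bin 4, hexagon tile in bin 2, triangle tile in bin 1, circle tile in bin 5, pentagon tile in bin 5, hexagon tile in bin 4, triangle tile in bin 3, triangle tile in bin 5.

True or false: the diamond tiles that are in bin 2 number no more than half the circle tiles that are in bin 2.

False

There are 2 diamond tiles in bin 2.
There are 3 circle tiles in bin 2.
The claim requires 2 × 2 = 4 ≤ 3, which does not hold.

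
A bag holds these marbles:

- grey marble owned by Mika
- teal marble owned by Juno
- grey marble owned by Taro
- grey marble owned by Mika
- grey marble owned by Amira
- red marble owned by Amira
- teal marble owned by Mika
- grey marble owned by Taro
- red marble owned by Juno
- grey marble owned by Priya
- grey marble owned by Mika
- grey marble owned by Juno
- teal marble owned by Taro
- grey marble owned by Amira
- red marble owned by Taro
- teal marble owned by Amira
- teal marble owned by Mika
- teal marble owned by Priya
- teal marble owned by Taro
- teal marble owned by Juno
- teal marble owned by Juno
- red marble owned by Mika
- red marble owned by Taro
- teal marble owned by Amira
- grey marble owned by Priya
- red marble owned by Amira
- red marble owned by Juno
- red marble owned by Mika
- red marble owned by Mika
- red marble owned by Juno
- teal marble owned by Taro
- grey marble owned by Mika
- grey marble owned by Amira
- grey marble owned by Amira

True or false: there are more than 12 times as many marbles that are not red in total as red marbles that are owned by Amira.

marbles that are not red: 24.
red marbles owned by Amira: 2.
The claim requires 24 > 12 × 2 = 24, which does not hold.

False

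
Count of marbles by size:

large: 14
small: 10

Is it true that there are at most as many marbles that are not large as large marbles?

True

There are 10 marbles that are not large.
There are 14 large marbles.
The claim requires 10 ≤ 14, which holds.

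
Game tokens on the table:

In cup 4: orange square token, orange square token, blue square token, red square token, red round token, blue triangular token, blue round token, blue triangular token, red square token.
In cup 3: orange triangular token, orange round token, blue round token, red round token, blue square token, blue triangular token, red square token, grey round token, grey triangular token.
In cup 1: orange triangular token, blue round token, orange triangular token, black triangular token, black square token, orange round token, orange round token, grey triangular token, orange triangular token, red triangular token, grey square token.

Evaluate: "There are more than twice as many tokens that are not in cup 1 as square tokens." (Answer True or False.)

False

There are 18 tokens that are not in cup 1.
There are 9 square tokens.
The claim requires 18 > 2 × 9 = 18, which does not hold.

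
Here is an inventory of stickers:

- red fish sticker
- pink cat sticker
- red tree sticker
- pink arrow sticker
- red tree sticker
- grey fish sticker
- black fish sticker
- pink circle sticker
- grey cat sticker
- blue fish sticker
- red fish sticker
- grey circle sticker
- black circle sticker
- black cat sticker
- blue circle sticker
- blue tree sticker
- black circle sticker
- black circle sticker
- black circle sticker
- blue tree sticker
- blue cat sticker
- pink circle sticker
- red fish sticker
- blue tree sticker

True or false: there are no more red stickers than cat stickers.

False

There are 5 red stickers.
There are 4 cat stickers.
The claim requires 5 ≤ 4, which does not hold.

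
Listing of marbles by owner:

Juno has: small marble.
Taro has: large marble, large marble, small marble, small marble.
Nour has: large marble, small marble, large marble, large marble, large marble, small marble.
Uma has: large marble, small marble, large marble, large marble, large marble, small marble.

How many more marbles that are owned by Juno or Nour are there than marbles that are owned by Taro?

marbles owned by Juno or Nour: 7.
marbles owned by Taro: 4.
7 − 4 = 3.

3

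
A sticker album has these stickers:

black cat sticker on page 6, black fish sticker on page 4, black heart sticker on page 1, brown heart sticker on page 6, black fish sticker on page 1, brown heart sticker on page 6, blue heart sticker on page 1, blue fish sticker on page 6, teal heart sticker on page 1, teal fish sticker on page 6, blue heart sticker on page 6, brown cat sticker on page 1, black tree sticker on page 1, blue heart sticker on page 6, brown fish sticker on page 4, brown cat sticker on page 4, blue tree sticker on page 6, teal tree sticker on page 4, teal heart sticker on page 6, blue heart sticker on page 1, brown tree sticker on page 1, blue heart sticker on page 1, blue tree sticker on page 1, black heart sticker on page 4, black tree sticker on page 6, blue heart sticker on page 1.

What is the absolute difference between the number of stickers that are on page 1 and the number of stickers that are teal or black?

0

stickers on page 1: 11. stickers that are teal or black: 11.
|11 − 11| = 11 − 11 = 0.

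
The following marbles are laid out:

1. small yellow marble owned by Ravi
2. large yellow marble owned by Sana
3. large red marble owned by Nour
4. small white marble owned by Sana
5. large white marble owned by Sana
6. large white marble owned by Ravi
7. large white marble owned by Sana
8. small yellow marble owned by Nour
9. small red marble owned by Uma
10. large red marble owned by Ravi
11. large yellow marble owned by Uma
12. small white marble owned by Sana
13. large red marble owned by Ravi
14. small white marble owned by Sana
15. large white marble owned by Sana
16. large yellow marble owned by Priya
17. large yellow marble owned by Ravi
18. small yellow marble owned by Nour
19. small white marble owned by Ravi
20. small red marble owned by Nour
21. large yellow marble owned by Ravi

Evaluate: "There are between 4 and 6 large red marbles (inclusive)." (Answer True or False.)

False

large red marbles: 3.
The claim requires 4 ≤ 3 ≤ 6, which does not hold.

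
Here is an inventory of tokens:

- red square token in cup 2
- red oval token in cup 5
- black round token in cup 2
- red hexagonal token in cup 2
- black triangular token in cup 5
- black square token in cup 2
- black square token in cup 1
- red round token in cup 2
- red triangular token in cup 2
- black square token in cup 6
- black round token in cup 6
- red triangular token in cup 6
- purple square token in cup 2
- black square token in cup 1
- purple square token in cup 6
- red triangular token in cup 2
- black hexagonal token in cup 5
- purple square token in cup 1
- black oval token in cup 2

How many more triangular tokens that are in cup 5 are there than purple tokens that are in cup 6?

0

triangular tokens in cup 5: 1.
purple tokens in cup 6: 1.
1 − 1 = 0.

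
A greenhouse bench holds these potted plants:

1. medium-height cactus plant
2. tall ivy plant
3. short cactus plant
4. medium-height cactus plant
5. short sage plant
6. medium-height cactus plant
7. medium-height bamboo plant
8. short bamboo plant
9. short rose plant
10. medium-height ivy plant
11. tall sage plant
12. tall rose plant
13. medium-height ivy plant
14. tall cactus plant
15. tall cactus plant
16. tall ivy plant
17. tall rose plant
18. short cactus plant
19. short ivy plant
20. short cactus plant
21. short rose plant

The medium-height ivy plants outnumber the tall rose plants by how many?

medium-height ivy plants: 2.
tall rose plants: 2.
2 − 2 = 0.

0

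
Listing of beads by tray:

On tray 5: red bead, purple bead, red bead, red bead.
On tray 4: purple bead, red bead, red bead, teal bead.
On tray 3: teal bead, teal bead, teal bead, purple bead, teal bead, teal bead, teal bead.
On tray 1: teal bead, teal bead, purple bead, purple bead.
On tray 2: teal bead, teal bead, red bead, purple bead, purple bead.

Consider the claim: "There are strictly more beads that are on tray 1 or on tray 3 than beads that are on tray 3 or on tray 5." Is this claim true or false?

False

beads on tray 1 or on tray 3: 11.
beads on tray 3 or on tray 5: 11.
The claim requires 11 > 11, which does not hold.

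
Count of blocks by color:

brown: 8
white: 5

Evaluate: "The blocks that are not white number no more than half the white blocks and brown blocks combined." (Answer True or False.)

blocks that are not white: 8.
white blocks: 5; brown blocks: 8; combined: 5 + 8 = 13.
The claim requires 2 × 8 = 16 ≤ 13, which does not hold.

False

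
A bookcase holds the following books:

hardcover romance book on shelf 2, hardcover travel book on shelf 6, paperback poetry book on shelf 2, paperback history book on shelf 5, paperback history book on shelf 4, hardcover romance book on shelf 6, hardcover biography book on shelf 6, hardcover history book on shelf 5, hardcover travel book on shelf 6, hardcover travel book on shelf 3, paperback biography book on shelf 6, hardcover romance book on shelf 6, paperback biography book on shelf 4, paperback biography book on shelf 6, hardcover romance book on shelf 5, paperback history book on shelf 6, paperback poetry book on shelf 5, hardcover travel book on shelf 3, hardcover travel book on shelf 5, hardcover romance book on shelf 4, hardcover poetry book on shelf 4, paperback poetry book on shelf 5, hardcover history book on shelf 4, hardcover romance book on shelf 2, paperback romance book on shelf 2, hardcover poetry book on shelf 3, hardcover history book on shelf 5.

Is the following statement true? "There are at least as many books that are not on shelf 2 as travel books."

True

|books that are not on shelf 2| = 23.
|travel books| = 5.
The claim requires 23 ≥ 5, which holds.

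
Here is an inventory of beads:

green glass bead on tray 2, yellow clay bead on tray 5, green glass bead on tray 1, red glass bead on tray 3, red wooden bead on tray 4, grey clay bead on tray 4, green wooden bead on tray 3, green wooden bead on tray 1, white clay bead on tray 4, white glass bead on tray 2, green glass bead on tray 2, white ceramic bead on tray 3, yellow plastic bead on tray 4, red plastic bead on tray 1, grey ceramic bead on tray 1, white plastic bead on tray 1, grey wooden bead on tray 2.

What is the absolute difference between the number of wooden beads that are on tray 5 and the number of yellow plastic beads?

1

wooden beads on tray 5: 0. yellow plastic beads: 1.
|0 − 1| = 1 − 0 = 1.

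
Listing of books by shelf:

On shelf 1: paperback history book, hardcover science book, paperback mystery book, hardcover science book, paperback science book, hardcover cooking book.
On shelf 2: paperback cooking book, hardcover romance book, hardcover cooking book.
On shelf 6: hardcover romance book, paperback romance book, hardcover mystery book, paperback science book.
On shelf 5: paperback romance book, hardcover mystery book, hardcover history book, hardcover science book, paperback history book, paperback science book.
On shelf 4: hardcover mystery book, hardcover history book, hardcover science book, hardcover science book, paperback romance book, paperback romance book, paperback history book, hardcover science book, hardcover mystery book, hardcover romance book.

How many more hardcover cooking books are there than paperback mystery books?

1

hardcover cooking books: 2.
paperback mystery books: 1.
2 − 1 = 1.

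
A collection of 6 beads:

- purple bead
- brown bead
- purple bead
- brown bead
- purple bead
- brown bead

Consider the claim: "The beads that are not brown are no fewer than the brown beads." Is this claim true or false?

|beads that are not brown| = 3.
|brown beads| = 3.
The claim requires 3 ≥ 3, which holds.

True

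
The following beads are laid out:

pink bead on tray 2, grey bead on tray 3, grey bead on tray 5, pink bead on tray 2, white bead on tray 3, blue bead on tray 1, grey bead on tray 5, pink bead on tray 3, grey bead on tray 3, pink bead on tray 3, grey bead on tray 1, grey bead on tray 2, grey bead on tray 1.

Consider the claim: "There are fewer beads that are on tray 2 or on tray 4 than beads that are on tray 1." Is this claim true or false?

False

|beads on tray 2 or on tray 4| = 3.
|beads on tray 1| = 3.
The claim requires 3 < 3, which does not hold.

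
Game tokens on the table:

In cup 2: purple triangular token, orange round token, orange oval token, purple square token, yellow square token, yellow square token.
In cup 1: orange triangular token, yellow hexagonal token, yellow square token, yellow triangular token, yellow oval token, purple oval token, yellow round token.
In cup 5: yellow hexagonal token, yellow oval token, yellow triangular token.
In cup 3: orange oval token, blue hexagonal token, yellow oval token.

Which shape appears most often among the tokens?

oval

Counts by shape: oval 6, triangular 4, square 4, hexagonal 3, round 2.
The maximum is 6, held uniquely by oval.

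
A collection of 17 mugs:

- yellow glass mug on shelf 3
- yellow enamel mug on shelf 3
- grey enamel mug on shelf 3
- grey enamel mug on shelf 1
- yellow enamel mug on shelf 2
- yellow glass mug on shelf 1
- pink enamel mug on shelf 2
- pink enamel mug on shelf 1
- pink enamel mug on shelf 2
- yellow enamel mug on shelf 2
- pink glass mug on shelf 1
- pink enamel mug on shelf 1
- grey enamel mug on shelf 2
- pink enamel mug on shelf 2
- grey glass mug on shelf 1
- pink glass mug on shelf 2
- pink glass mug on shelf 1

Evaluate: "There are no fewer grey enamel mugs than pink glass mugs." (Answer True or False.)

grey enamel mugs: 3.
pink glass mugs: 3.
The claim requires 3 ≥ 3, which holds.

True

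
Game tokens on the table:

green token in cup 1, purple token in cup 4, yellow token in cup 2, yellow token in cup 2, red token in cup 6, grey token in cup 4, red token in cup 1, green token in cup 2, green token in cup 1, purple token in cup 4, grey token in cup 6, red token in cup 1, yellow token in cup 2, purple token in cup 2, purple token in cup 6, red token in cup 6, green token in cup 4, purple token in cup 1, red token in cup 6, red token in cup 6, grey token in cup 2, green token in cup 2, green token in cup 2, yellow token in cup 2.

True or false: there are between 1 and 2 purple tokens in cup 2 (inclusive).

purple tokens in cup 2: 1.
The claim requires 1 ≤ 1 ≤ 2, which holds.

True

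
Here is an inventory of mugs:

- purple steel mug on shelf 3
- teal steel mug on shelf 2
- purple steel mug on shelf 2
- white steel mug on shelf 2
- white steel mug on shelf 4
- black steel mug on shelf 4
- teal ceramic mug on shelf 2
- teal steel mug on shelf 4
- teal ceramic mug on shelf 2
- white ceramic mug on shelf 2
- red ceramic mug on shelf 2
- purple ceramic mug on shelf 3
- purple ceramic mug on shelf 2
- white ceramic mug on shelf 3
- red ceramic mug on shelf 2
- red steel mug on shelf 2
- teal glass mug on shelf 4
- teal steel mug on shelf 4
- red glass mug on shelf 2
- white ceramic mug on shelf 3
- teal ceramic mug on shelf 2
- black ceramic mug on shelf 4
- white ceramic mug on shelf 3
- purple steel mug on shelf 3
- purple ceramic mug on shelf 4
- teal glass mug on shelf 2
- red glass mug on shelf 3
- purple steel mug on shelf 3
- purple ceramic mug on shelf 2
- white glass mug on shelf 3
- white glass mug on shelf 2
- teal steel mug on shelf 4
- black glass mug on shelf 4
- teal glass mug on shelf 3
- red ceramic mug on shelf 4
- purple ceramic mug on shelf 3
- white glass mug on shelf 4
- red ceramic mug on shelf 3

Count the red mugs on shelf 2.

4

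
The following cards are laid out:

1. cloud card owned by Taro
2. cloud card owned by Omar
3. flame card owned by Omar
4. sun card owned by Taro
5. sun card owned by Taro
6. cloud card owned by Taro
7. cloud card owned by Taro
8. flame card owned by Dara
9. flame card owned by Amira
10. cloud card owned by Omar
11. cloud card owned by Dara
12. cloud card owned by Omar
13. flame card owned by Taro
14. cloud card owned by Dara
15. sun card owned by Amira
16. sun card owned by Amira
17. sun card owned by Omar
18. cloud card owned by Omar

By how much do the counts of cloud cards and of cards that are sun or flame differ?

cloud cards: 9. cards that are sun or flame: 9.
|9 − 9| = 9 − 9 = 0.

0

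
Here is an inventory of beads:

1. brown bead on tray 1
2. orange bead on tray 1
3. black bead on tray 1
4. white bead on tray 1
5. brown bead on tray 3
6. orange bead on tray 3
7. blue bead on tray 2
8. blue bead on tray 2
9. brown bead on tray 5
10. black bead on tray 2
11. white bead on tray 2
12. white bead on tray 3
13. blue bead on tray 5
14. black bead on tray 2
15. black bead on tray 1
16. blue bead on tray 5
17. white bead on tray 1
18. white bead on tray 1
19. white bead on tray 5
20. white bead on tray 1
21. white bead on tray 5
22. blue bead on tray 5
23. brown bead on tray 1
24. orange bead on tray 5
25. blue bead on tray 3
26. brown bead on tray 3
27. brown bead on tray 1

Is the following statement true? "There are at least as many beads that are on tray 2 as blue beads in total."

beads on tray 2: 5.
blue beads: 6.
The claim requires 5 ≥ 6, which does not hold.

False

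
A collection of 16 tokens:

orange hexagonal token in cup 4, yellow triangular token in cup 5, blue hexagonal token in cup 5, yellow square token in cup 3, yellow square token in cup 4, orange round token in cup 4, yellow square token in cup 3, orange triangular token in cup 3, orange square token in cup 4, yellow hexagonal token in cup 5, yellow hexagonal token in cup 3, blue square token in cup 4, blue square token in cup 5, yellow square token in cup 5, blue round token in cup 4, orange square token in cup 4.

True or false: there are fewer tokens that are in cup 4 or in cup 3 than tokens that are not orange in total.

False

|tokens in cup 4 or in cup 3| = 11.
|tokens that are not orange| = 11.
The claim requires 11 < 11, which does not hold.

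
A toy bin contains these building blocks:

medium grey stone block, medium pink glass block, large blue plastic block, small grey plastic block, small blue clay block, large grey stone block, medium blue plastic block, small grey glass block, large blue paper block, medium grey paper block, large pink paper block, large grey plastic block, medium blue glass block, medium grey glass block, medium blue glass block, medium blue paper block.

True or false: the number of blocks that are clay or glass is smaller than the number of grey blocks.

True

|blocks that are clay or glass| = 6.
|grey blocks| = 7.
The claim requires 6 < 7, which holds.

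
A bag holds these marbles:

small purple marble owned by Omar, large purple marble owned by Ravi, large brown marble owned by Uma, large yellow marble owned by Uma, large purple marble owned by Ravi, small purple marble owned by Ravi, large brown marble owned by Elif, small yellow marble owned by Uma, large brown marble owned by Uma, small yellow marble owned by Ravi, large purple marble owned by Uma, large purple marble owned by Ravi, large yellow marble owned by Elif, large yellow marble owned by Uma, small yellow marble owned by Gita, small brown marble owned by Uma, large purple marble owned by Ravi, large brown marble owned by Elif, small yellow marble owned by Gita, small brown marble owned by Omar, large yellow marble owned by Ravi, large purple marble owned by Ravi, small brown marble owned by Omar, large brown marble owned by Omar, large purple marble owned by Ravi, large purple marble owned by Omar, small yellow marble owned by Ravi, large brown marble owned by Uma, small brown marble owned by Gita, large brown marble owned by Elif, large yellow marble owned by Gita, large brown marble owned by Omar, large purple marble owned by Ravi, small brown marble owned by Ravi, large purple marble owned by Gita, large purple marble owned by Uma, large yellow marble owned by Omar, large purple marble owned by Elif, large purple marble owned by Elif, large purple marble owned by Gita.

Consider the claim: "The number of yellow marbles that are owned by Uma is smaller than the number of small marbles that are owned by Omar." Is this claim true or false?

|yellow marbles owned by Uma| = 3.
|small marbles owned by Omar| = 3.
The claim requires 3 < 3, which does not hold.

False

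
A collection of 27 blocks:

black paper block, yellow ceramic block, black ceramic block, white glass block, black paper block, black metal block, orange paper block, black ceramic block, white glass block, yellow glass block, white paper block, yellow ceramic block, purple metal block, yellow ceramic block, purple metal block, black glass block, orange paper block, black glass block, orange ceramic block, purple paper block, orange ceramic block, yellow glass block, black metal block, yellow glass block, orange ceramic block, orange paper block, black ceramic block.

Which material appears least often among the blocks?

metal

Counts by material: ceramic 9, paper 7, glass 7, metal 4.
The minimum is 4, held uniquely by metal.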